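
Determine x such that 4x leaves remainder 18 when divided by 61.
x ≡ 35 (mod 61)

gcd(4, 61) = 1, which divides 18, so solutions exist.
Find 4^(-1) mod 61 by the extended Euclidean algorithm:
61 = 15 × 4 + 1  ⟹  1 = (1)·61 + (-15)·4
So (-15)·4 ≡ 1 (mod 61), i.e. 4^(-1) ≡ -15 ≡ 46 (mod 61).
x ≡ 46 × 18 = 828 ≡ 35 (mod 61).
Check: 4 × 35 = 140 ≡ 18 (mod 61).
Unique solution: x ≡ 35 (mod 61)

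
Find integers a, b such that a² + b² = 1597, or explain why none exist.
21² + 34² (a=21, b=34)

Factorization: 1597 = 1597
By Fermat: n is sum of two squares iff every prime p ≡ 3 (mod 4) appears to even power.
All primes ≡ 3 (mod 4) appear to even power.
Search a = 0, 1, 2, … for 1597 - a² a perfect square: first hit at a = 21: 1597 - 441 = 1156 = 34².
1597 = 21² + 34² = 441 + 1156 ✓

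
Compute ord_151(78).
25

151 is prime, so ord(78) divides φ(151) = 150.
Divisors of 150: 1, 2, 3, 5, 6, 10, 15, 25, 30, 50, 75, 150.
Repeated squaring: 78^1 ≡ 78, 78^2 ≡ 44, 78^4 ≡ 124, 78^8 ≡ 125, 78^16 ≡ 72, 78^32 ≡ 50, 78^64 ≡ 84, 78^128 ≡ 110 (mod 151).
Test 78^d mod 151 for each divisor d in increasing order:
78^1 ≡ 78
78^2 ≡ 44
78^3 = 78^2·78^1 ≡ 110
78^5 = 78^4·78^1 ≡ 8
78^6 = 78^4·78^2 ≡ 20
78^10 = 78^8·78^2 ≡ 64
78^15 = 78^8·78^4·78^2·78^1 ≡ 59
78^25 = 78^16·78^8·78^1 ≡ 1  ← first divisor giving 1
The order is 25.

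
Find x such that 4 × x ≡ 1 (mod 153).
115

gcd(4, 153) = 1, so the inverse exists.
Extended Euclidean algorithm on (153, 4):
153 = 38 × 4 + 1  ⟹  1 = (1)·153 + (-38)·4
So (-38)·4 ≡ 1 (mod 153), i.e. 4^(-1) ≡ -38 ≡ 115 (mod 153).
Check: 4 × 115 = 460 ≡ 1 (mod 153)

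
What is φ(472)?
232

472 = 2^3 × 59
φ(n) = n × ∏(1 - 1/p) for each prime p dividing n
φ(472) = 472 × (1 - 1/2) × (1 - 1/59) = 232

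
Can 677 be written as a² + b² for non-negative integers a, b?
1² + 26² (a=1, b=26)

Factorization: 677 = 677
By Fermat: n is sum of two squares iff every prime p ≡ 3 (mod 4) appears to even power.
All primes ≡ 3 (mod 4) appear to even power.
Search a = 0, 1, 2, … for 677 - a² a perfect square: first hit at a = 1: 677 - 1 = 676 = 26².
677 = 1² + 26² = 1 + 676 ✓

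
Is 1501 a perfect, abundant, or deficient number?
deficient

Proper divisors of 1501: sum = 1 + 19 + 79 = 99
Since 99 < 1501, 1501 is deficient.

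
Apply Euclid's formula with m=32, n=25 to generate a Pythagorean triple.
(399, 1600, 1649)

Euclid's formula: a = m² - n², b = 2mn, c = m² + n²
m = 32, n = 25
a = 32² - 25² = 1024 - 625 = 399
b = 2 × 32 × 25 = 1600
c = 32² + 25² = 1024 + 625 = 1649
Verification: 399² + 1600² = 159201 + 2560000 = 2719201 = 1649² ✓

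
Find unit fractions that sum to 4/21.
1/6 + 1/42

Greedy algorithm:
4/21: ceiling(21/4) = 6, use 1/6
1/42: ceiling(42/1) = 42, use 1/42
Result: 4/21 = 1/6 + 1/42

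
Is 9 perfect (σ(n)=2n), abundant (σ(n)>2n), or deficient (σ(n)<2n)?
deficient

Proper divisors of 9: sum = 1 + 3 = 4
Since 4 < 9, 9 is deficient.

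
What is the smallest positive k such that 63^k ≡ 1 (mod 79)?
78

79 is prime, so ord(63) divides φ(79) = 78.
Divisors of 78: 1, 2, 3, 6, 13, 26, 39, 78.
Repeated squaring: 63^1 ≡ 63, 63^2 ≡ 19, 63^4 ≡ 45, 63^8 ≡ 50, 63^16 ≡ 51, 63^32 ≡ 73, 63^64 ≡ 36 (mod 79).
Test 63^d mod 79 for each divisor d in increasing order:
63^1 ≡ 63
63^2 ≡ 19
63^3 = 63^2·63^1 ≡ 12
63^6 = 63^4·63^2 ≡ 65
63^13 = 63^8·63^4·63^1 ≡ 24
63^26 = 63^16·63^8·63^2 ≡ 23
63^39 = 63^32·63^4·63^2·63^1 ≡ 78
63^78 = 63^64·63^8·63^4·63^2 ≡ 1  ← first divisor giving 1
The order is 78.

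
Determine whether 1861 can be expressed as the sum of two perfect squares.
30² + 31² (a=30, b=31)

Factorization: 1861 = 1861
By Fermat: n is sum of two squares iff every prime p ≡ 3 (mod 4) appears to even power.
All primes ≡ 3 (mod 4) appear to even power.
Search a = 0, 1, 2, … for 1861 - a² a perfect square: first hit at a = 30: 1861 - 900 = 961 = 31².
1861 = 30² + 31² = 900 + 961 ✓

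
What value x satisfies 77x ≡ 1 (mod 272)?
53

gcd(77, 272) = 1, so the inverse exists.
Extended Euclidean algorithm on (272, 77):
272 = 3 × 77 + 41  ⟹  41 = (1)·272 + (-3)·77
77 = 1 × 41 + 36  ⟹  36 = (-1)·272 + (4)·77
41 = 1 × 36 + 5  ⟹  5 = (2)·272 + (-7)·77
36 = 7 × 5 + 1  ⟹  1 = (-15)·272 + (53)·77
So (53)·77 ≡ 1 (mod 272), i.e. 77^(-1) ≡ 53 (mod 272).
Check: 77 × 53 = 4081 ≡ 1 (mod 272)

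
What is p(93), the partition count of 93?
82010177

p(n) counts ways to write n as a sum of positive integers (order ignored).
Euler's pentagonal recurrence: p(k) = p(k-1) + p(k-2) - p(k-5) - p(k-7) + p(k-12) + p(k-15) - ... (offsets j(3j∓1)/2, signs ++--, p(0)=1, p(<0)=0).
DP table for k = 0..92: p(0)=1, p(1)=1, p(2)=2, p(3)=3, p(4)=5, p(5)=7, p(6)=11, p(7)=15, p(8)=22, p(9)=30, p(10)=42, p(11)=56, p(12)=77, p(13)=101, p(14)=135, p(15)=176, p(16)=231, p(17)=297, p(18)=385, p(19)=490, p(20)=627, p(21)=792, p(22)=1002, p(23)=1255, p(24)=1575, p(25)=1958, p(26)=2436, p(27)=3010, p(28)=3718, p(29)=4565, p(30)=5604, p(31)=6842, p(32)=8349, p(33)=10143, p(34)=12310, p(35)=14883, p(36)=17977, p(37)=21637, p(38)=26015, p(39)=31185, p(40)=37338, p(41)=44583, p(42)=53174, p(43)=63261, p(44)=75175, p(45)=89134, p(46)=105558, p(47)=124754, p(48)=147273, p(49)=173525, p(50)=204226, p(51)=239943, p(52)=281589, p(53)=329931, p(54)=386155, p(55)=451276, p(56)=526823, p(57)=614154, p(58)=715220, p(59)=831820, p(60)=966467, p(61)=1121505, p(62)=1300156, p(63)=1505499, p(64)=1741630, p(65)=2012558, p(66)=2323520, p(67)=2679689, p(68)=3087735, p(69)=3554345, p(70)=4087968, p(71)=4697205, p(72)=5392783, p(73)=6185689, p(74)=7089500, p(75)=8118264, p(76)=9289091, p(77)=10619863, p(78)=12132164, p(79)=13848650, p(80)=15796476, p(81)=18004327, p(82)=20506255, p(83)=23338469, p(84)=26543660, p(85)=30167357, p(86)=34262962, p(87)=38887673, p(88)=44108109, p(89)=49995925, p(90)=56634173, p(91)=64112359, p(92)=72533807.
Final step: p(93) = p(92) + p(91) - p(88) - p(86) + p(81) + p(78) - p(71) - p(67) + p(58) + p(53) - p(42) - p(36) + p(23) + p(16) - p(1)
= 72533807 + 64112359 - 44108109 - 34262962 + 18004327 + 12132164 - 4697205 - 2679689 + 715220 + 329931 - 53174 - 17977 + 1255 + 231 - 1
= 82010177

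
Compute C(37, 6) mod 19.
1

Using Lucas' theorem:
Write n=37 and k=6 in base 19:
n in base 19: [1, 18]
k in base 19: [0, 6]
C(37,6) mod 19 = ∏ C(n_i, k_i) mod 19
Digit binomials (mod 19): C(1,0) = 1; C(18,6) = 18564 ≡ 1
Product: 1 × 1 = 1 ≡ 1 (mod 19)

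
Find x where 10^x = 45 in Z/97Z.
15

Baby-step giant-step with step n = ⌈√97⌉ = 10.
Baby steps 10^j mod 97 (j:value) for j=0..9: 0:1, 1:10, 2:3, 3:30, 4:9, 5:90, 6:27, 7:76, 8:81, 9:34.
Giant-step multiplier: 10^(-10) ≡ 10^(96-10) = 10^86 ≡ 2 (mod 97).
Giant steps γ_i = 45·2^i mod 97: γ_0=45, γ_1=90 (in table at j=5).
x = i·n + j = 1·10 + 5 = 15.
Check: 10^15 ≡ 45 (mod 97).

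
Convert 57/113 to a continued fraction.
[0; 1, 1, 56]

Euclidean algorithm steps:
57 = 0 × 113 + 57
113 = 1 × 57 + 56
57 = 1 × 56 + 1
56 = 56 × 1 + 0
Continued fraction: [0; 1, 1, 56]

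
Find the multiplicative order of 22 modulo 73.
8

73 is prime, so ord(22) divides φ(73) = 72.
Divisors of 72: 1, 2, 3, 4, 6, 8, 9, 12, 18, 24, 36, 72.
Repeated squaring: 22^1 ≡ 22, 22^2 ≡ 46, 22^4 ≡ 72, 22^8 ≡ 1, 22^16 ≡ 1, 22^32 ≡ 1, 22^64 ≡ 1 (mod 73).
Test 22^d mod 73 for each divisor d in increasing order:
22^1 ≡ 22
22^2 ≡ 46
22^3 = 22^2·22^1 ≡ 63
22^4 ≡ 72
22^6 = 22^4·22^2 ≡ 27
22^8 ≡ 1  ← first divisor giving 1
The order is 8.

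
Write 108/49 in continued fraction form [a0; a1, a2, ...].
[2; 4, 1, 9]

Euclidean algorithm steps:
108 = 2 × 49 + 10
49 = 4 × 10 + 9
10 = 1 × 9 + 1
9 = 9 × 1 + 0
Continued fraction: [2; 4, 1, 9]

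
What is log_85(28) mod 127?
119

Baby-step giant-step with step n = ⌈√127⌉ = 12.
Baby steps 85^j mod 127 (j:value) for j=0..11: 0:1, 1:85, 2:113, 3:80, 4:69, 5:23, 6:50, 7:59, 8:62, 9:63, 10:21, 11:7.
Giant-step multiplier: 85^(-12) ≡ 85^(126-12) = 85^114 ≡ 73 (mod 127).
Giant steps γ_i = 28·73^i mod 127: γ_0=28, γ_1=12, γ_2=114, γ_3=67, γ_4=65, γ_5=46, γ_6=56, γ_7=24, γ_8=101, γ_9=7 (in table at j=11).
x = i·n + j = 9·12 + 11 = 119.
Check: 85^119 ≡ 28 (mod 127).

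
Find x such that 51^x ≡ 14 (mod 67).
6

Baby-step giant-step with step n = ⌈√67⌉ = 9.
Baby steps 51^j mod 67 (j:value) for j=0..8: 0:1, 1:51, 2:55, 3:58, 4:10, 5:41, 6:14, 7:44, 8:33.
h = 14 is already in the table at j=6, so x = 6.
Check: 51^6 ≡ 14 (mod 67).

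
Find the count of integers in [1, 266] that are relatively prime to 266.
108

266 = 2 × 7 × 19
φ(n) = n × ∏(1 - 1/p) for each prime p dividing n
φ(266) = 266 × (1 - 1/2) × (1 - 1/7) × (1 - 1/19) = 108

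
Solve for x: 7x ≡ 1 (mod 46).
33

gcd(7, 46) = 1, so the inverse exists.
Extended Euclidean algorithm on (46, 7):
46 = 6 × 7 + 4  ⟹  4 = (1)·46 + (-6)·7
7 = 1 × 4 + 3  ⟹  3 = (-1)·46 + (7)·7
4 = 1 × 3 + 1  ⟹  1 = (2)·46 + (-13)·7
So (-13)·7 ≡ 1 (mod 46), i.e. 7^(-1) ≡ -13 ≡ 33 (mod 46).
Check: 7 × 33 = 231 ≡ 1 (mod 46)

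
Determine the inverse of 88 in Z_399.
331

gcd(88, 399) = 1, so the inverse exists.
Extended Euclidean algorithm on (399, 88):
399 = 4 × 88 + 47  ⟹  47 = (1)·399 + (-4)·88
88 = 1 × 47 + 41  ⟹  41 = (-1)·399 + (5)·88
47 = 1 × 41 + 6  ⟹  6 = (2)·399 + (-9)·88
41 = 6 × 6 + 5  ⟹  5 = (-13)·399 + (59)·88
6 = 1 × 5 + 1  ⟹  1 = (15)·399 + (-68)·88
So (-68)·88 ≡ 1 (mod 399), i.e. 88^(-1) ≡ -68 ≡ 331 (mod 399).
Check: 88 × 331 = 29128 ≡ 1 (mod 399)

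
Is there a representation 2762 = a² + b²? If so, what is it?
19² + 49² (a=19, b=49)

Factorization: 2762 = 2 × 1381
By Fermat: n is sum of two squares iff every prime p ≡ 3 (mod 4) appears to even power.
All primes ≡ 3 (mod 4) appear to even power.
Search a = 0, 1, 2, … for 2762 - a² a perfect square: first hit at a = 19: 2762 - 361 = 2401 = 49².
2762 = 19² + 49² = 361 + 2401 ✓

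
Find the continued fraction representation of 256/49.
[5; 4, 2, 5]

Euclidean algorithm steps:
256 = 5 × 49 + 11
49 = 4 × 11 + 5
11 = 2 × 5 + 1
5 = 5 × 1 + 0
Continued fraction: [5; 4, 2, 5]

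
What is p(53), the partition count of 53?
329931

p(n) counts ways to write n as a sum of positive integers (order ignored).
Euler's pentagonal recurrence: p(k) = p(k-1) + p(k-2) - p(k-5) - p(k-7) + p(k-12) + p(k-15) - ... (offsets j(3j∓1)/2, signs ++--, p(0)=1, p(<0)=0).
DP table for k = 0..52: p(0)=1, p(1)=1, p(2)=2, p(3)=3, p(4)=5, p(5)=7, p(6)=11, p(7)=15, p(8)=22, p(9)=30, p(10)=42, p(11)=56, p(12)=77, p(13)=101, p(14)=135, p(15)=176, p(16)=231, p(17)=297, p(18)=385, p(19)=490, p(20)=627, p(21)=792, p(22)=1002, p(23)=1255, p(24)=1575, p(25)=1958, p(26)=2436, p(27)=3010, p(28)=3718, p(29)=4565, p(30)=5604, p(31)=6842, p(32)=8349, p(33)=10143, p(34)=12310, p(35)=14883, p(36)=17977, p(37)=21637, p(38)=26015, p(39)=31185, p(40)=37338, p(41)=44583, p(42)=53174, p(43)=63261, p(44)=75175, p(45)=89134, p(46)=105558, p(47)=124754, p(48)=147273, p(49)=173525, p(50)=204226, p(51)=239943, p(52)=281589.
Final step: p(53) = p(52) + p(51) - p(48) - p(46) + p(41) + p(38) - p(31) - p(27) + p(18) + p(13) - p(2)
= 281589 + 239943 - 147273 - 105558 + 44583 + 26015 - 6842 - 3010 + 385 + 101 - 2
= 329931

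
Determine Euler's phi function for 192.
64

192 = 2^6 × 3
φ(n) = n × ∏(1 - 1/p) for each prime p dividing n
φ(192) = 192 × (1 - 1/2) × (1 - 1/3) = 64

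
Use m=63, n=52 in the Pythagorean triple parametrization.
(1265, 6552, 6673)

Euclid's formula: a = m² - n², b = 2mn, c = m² + n²
m = 63, n = 52
a = 63² - 52² = 3969 - 2704 = 1265
b = 2 × 63 × 52 = 6552
c = 63² + 52² = 3969 + 2704 = 6673
Verification: 1265² + 6552² = 1600225 + 42928704 = 44528929 = 6673² ✓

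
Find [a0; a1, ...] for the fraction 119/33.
[3; 1, 1, 1, 1, 6]

Euclidean algorithm steps:
119 = 3 × 33 + 20
33 = 1 × 20 + 13
20 = 1 × 13 + 7
13 = 1 × 7 + 6
7 = 1 × 6 + 1
6 = 6 × 1 + 0
Continued fraction: [3; 1, 1, 1, 1, 6]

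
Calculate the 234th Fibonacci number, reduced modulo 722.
380

Matrix identity: Q^n = [[F_(n+1), F_n], [F_n, F_(n-1)]] with Q = [[1,1],[1,0]].
n = 234 = 11101010₂. Square-and-multiply, entries mod 722:
Q^1 = [[1,1],[1,0]]
Q^3 = (Q^1)²·Q = [[3,2],[2,1]]
Q^7 = (Q^3)²·Q = [[21,13],[13,8]]
Q^14 = (Q^7)² = [[610,377],[377,233]]
Q^29 = (Q^14)²·Q = [[296,165],[165,131]]
Q^58 = (Q^29)² = [[43,421],[421,344]]
Q^117 = (Q^58)²·Q = [[511,34],[34,477]]
Q^234 = (Q^117)² = [[191,380],[380,533]]
F_234 mod 722 = Q^234[0][1] = 380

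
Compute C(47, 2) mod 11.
3

Using Lucas' theorem:
Write n=47 and k=2 in base 11:
n in base 11: [4, 3]
k in base 11: [0, 2]
C(47,2) mod 11 = ∏ C(n_i, k_i) mod 11
Digit binomials (mod 11): C(4,0) = 1; C(3,2) = 3
Product: 1 × 3 = 3 ≡ 3 (mod 11)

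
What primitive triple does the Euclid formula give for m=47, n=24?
(1633, 2256, 2785)

Euclid's formula: a = m² - n², b = 2mn, c = m² + n²
m = 47, n = 24
a = 47² - 24² = 2209 - 576 = 1633
b = 2 × 47 × 24 = 2256
c = 47² + 24² = 2209 + 576 = 2785
Verification: 1633² + 2256² = 2666689 + 5089536 = 7756225 = 2785² ✓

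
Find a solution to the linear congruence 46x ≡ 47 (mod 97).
x ≡ 20 (mod 97)

gcd(46, 97) = 1, which divides 47, so solutions exist.
Find 46^(-1) mod 97 by the extended Euclidean algorithm:
97 = 2 × 46 + 5  ⟹  5 = (1)·97 + (-2)·46
46 = 9 × 5 + 1  ⟹  1 = (-9)·97 + (19)·46
So (19)·46 ≡ 1 (mod 97), i.e. 46^(-1) ≡ 19 (mod 97).
x ≡ 19 × 47 = 893 ≡ 20 (mod 97).
Check: 46 × 20 = 920 ≡ 47 (mod 97).
Unique solution: x ≡ 20 (mod 97)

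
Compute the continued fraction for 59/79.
[0; 1, 2, 1, 19]

Euclidean algorithm steps:
59 = 0 × 79 + 59
79 = 1 × 59 + 20
59 = 2 × 20 + 19
20 = 1 × 19 + 1
19 = 19 × 1 + 0
Continued fraction: [0; 1, 2, 1, 19]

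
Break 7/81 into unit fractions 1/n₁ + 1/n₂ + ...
1/12 + 1/324

Greedy algorithm:
7/81: ceiling(81/7) = 12, use 1/12
1/324: ceiling(324/1) = 324, use 1/324
Result: 7/81 = 1/12 + 1/324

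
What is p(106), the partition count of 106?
384276336

p(n) counts ways to write n as a sum of positive integers (order ignored).
Euler's pentagonal recurrence: p(k) = p(k-1) + p(k-2) - p(k-5) - p(k-7) + p(k-12) + p(k-15) - ... (offsets j(3j∓1)/2, signs ++--, p(0)=1, p(<0)=0).
DP table for k = 0..105: p(0)=1, p(1)=1, p(2)=2, p(3)=3, p(4)=5, p(5)=7, p(6)=11, p(7)=15, p(8)=22, p(9)=30, p(10)=42, p(11)=56, p(12)=77, p(13)=101, p(14)=135, p(15)=176, p(16)=231, p(17)=297, p(18)=385, p(19)=490, p(20)=627, p(21)=792, p(22)=1002, p(23)=1255, p(24)=1575, p(25)=1958, p(26)=2436, p(27)=3010, p(28)=3718, p(29)=4565, p(30)=5604, p(31)=6842, p(32)=8349, p(33)=10143, p(34)=12310, p(35)=14883, p(36)=17977, p(37)=21637, p(38)=26015, p(39)=31185, p(40)=37338, p(41)=44583, p(42)=53174, p(43)=63261, p(44)=75175, p(45)=89134, p(46)=105558, p(47)=124754, p(48)=147273, p(49)=173525, p(50)=204226, p(51)=239943, p(52)=281589, p(53)=329931, p(54)=386155, p(55)=451276, p(56)=526823, p(57)=614154, p(58)=715220, p(59)=831820, p(60)=966467, p(61)=1121505, p(62)=1300156, p(63)=1505499, p(64)=1741630, p(65)=2012558, p(66)=2323520, p(67)=2679689, p(68)=3087735, p(69)=3554345, p(70)=4087968, p(71)=4697205, p(72)=5392783, p(73)=6185689, p(74)=7089500, p(75)=8118264, p(76)=9289091, p(77)=10619863, p(78)=12132164, p(79)=13848650, p(80)=15796476, p(81)=18004327, p(82)=20506255, p(83)=23338469, p(84)=26543660, p(85)=30167357, p(86)=34262962, p(87)=38887673, p(88)=44108109, p(89)=49995925, p(90)=56634173, p(91)=64112359, p(92)=72533807, p(93)=82010177, p(94)=92669720, p(95)=104651419, p(96)=118114304, p(97)=133230930, p(98)=150198136, p(99)=169229875, p(100)=190569292, p(101)=214481126, p(102)=241265379, p(103)=271248950, p(104)=304801365, p(105)=342325709.
Final step: p(106) = p(105) + p(104) - p(101) - p(99) + p(94) + p(91) - p(84) - p(80) + p(71) + p(66) - p(55) - p(49) + p(36) + p(29) - p(14) - p(6)
= 342325709 + 304801365 - 214481126 - 169229875 + 92669720 + 64112359 - 26543660 - 15796476 + 4697205 + 2323520 - 451276 - 173525 + 17977 + 4565 - 135 - 11
= 384276336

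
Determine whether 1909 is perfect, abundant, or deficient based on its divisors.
deficient

Proper divisors of 1909: sum = 1 + 23 + 83 = 107
Since 107 < 1909, 1909 is deficient.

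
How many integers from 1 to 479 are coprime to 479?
478

479 = 479
φ(n) = n × ∏(1 - 1/p) for each prime p dividing n
φ(479) = 479 × (1 - 1/479) = 478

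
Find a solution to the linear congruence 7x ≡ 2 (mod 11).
x ≡ 5 (mod 11)

gcd(7, 11) = 1, which divides 2, so solutions exist.
Find 7^(-1) mod 11 by the extended Euclidean algorithm:
11 = 1 × 7 + 4  ⟹  4 = (1)·11 + (-1)·7
7 = 1 × 4 + 3  ⟹  3 = (-1)·11 + (2)·7
4 = 1 × 3 + 1  ⟹  1 = (2)·11 + (-3)·7
So (-3)·7 ≡ 1 (mod 11), i.e. 7^(-1) ≡ -3 ≡ 8 (mod 11).
x ≡ 8 × 2 = 16 ≡ 5 (mod 11).
Check: 7 × 5 = 35 ≡ 2 (mod 11).
Unique solution: x ≡ 5 (mod 11)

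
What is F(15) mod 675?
610

Matrix identity: Q^n = [[F_(n+1), F_n], [F_n, F_(n-1)]] with Q = [[1,1],[1,0]].
n = 15 = 1111₂. Square-and-multiply, entries mod 675:
Q^1 = [[1,1],[1,0]]
Q^3 = (Q^1)²·Q = [[3,2],[2,1]]
Q^7 = (Q^3)²·Q = [[21,13],[13,8]]
Q^15 = (Q^7)²·Q = [[312,610],[610,377]]
F_15 mod 675 = Q^15[0][1] = 610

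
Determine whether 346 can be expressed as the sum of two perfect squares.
11² + 15² (a=11, b=15)

Factorization: 346 = 2 × 173
By Fermat: n is sum of two squares iff every prime p ≡ 3 (mod 4) appears to even power.
All primes ≡ 3 (mod 4) appear to even power.
Search a = 0, 1, 2, … for 346 - a² a perfect square: first hit at a = 11: 346 - 121 = 225 = 15².
346 = 11² + 15² = 121 + 225 ✓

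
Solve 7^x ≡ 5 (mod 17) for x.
15

Baby-step giant-step with step n = ⌈√17⌉ = 5.
Baby steps 7^j mod 17 (j:value) for j=0..4: 0:1, 1:7, 2:15, 3:3, 4:4.
Giant-step multiplier: 7^(-5) ≡ 7^(16-5) = 7^11 ≡ 14 (mod 17).
Giant steps γ_i = 5·14^i mod 17: γ_0=5, γ_1=2, γ_2=11, γ_3=1 (in table at j=0).
x = i·n + j = 3·5 + 0 = 15.
Check: 7^15 ≡ 5 (mod 17).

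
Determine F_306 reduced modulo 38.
0

Matrix identity: Q^n = [[F_(n+1), F_n], [F_n, F_(n-1)]] with Q = [[1,1],[1,0]].
n = 306 = 100110010₂. Square-and-multiply, entries mod 38:
Q^1 = [[1,1],[1,0]]
Q^2 = (Q^1)² = [[2,1],[1,1]]
Q^4 = (Q^2)² = [[5,3],[3,2]]
Q^9 = (Q^4)²·Q = [[17,34],[34,21]]
Q^19 = (Q^9)²·Q = [[1,1],[1,0]]
Q^38 = (Q^19)² = [[2,1],[1,1]]
Q^76 = (Q^38)² = [[5,3],[3,2]]
Q^153 = (Q^76)²·Q = [[17,34],[34,21]]
Q^306 = (Q^153)² = [[1,0],[0,1]]
F_306 mod 38 = Q^306[0][1] = 0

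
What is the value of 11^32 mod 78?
61

Repeated squaring. Binary of 32 = 100000.
11^1 ≡ 11 (mod 78); 11^2 ≡ 43 (mod 78); 11^4 ≡ 55 (mod 78); 11^8 ≡ 61 (mod 78); 11^16 ≡ 55 (mod 78); 11^32 ≡ 61 (mod 78)
11^32 = 11^32 ≡ 61 (mod 78)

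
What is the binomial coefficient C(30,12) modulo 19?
0

Using Lucas' theorem:
Write n=30 and k=12 in base 19:
n in base 19: [1, 11]
k in base 19: [0, 12]
C(30,12) mod 19 = ∏ C(n_i, k_i) mod 19
Digit binomials (mod 19): C(1,0) = 1; C(11,12) = 0 (k_i > n_i)
Product: 1 × 0 = 0 ≡ 0 (mod 19)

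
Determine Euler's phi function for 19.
18

19 = 19
φ(n) = n × ∏(1 - 1/p) for each prime p dividing n
φ(19) = 19 × (1 - 1/19) = 18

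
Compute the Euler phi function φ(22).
10

22 = 2 × 11
φ(n) = n × ∏(1 - 1/p) for each prime p dividing n
φ(22) = 22 × (1 - 1/2) × (1 - 1/11) = 10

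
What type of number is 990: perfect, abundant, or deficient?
abundant

Proper divisors of 990: sum = 1 + 2 + 3 + 5 + 6 + 9 + 10 + 11 + ... + 165 + 198 + 330 + 495 (23 divisors) = 1818
Since 1818 > 990, 990 is abundant.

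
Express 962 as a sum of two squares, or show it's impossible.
1² + 31² (a=1, b=31)

Factorization: 962 = 2 × 13 × 37
By Fermat: n is sum of two squares iff every prime p ≡ 3 (mod 4) appears to even power.
All primes ≡ 3 (mod 4) appear to even power.
Search a = 0, 1, 2, … for 962 - a² a perfect square: first hit at a = 1: 962 - 1 = 961 = 31².
962 = 1² + 31² = 1 + 961 ✓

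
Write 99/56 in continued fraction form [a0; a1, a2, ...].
[1; 1, 3, 3, 4]

Euclidean algorithm steps:
99 = 1 × 56 + 43
56 = 1 × 43 + 13
43 = 3 × 13 + 4
13 = 3 × 4 + 1
4 = 4 × 1 + 0
Continued fraction: [1; 1, 3, 3, 4]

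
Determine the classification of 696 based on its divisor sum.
abundant

Proper divisors of 696: sum = 1 + 2 + 3 + 4 + 6 + 8 + 12 + 24 + 29 + 58 + 87 + 116 + 174 + 232 + 348 = 1104
Since 1104 > 696, 696 is abundant.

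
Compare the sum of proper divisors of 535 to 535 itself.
deficient

Proper divisors of 535: sum = 1 + 5 + 107 = 113
Since 113 < 535, 535 is deficient.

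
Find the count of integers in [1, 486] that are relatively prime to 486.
162

486 = 2 × 3^5
φ(n) = n × ∏(1 - 1/p) for each prime p dividing n
φ(486) = 486 × (1 - 1/2) × (1 - 1/3) = 162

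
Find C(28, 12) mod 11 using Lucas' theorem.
1

Using Lucas' theorem:
Write n=28 and k=12 in base 11:
n in base 11: [2, 6]
k in base 11: [1, 1]
C(28,12) mod 11 = ∏ C(n_i, k_i) mod 11
Digit binomials (mod 11): C(2,1) = 2; C(6,1) = 6
Product: 2 × 6 = 12 ≡ 1 (mod 11)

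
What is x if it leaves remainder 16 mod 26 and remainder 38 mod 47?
978

Using Chinese Remainder Theorem:
M = 26 × 47 = 1222
M1 = 47, M2 = 26
y1 = 47^(-1) mod 26 = 5
y2 = 26^(-1) mod 47 = 38
x = (16×47×5 + 38×26×38) mod 1222 = 978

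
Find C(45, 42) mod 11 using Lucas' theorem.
0

Using Lucas' theorem:
Write n=45 and k=42 in base 11:
n in base 11: [4, 1]
k in base 11: [3, 9]
C(45,42) mod 11 = ∏ C(n_i, k_i) mod 11
Digit binomials (mod 11): C(4,3) = 4; C(1,9) = 0 (k_i > n_i)
Product: 4 × 0 = 0 ≡ 0 (mod 11)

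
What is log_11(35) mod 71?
19

Baby-step giant-step with step n = ⌈√71⌉ = 9.
Baby steps 11^j mod 71 (j:value) for j=0..8: 0:1, 1:11, 2:50, 3:53, 4:15, 5:23, 6:40, 7:14, 8:12.
Giant-step multiplier: 11^(-9) ≡ 11^(70-9) = 11^61 ≡ 7 (mod 71).
Giant steps γ_i = 35·7^i mod 71: γ_0=35, γ_1=32, γ_2=11 (in table at j=1).
x = i·n + j = 2·9 + 1 = 19.
Check: 11^19 ≡ 35 (mod 71).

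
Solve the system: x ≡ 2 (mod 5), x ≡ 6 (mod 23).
52

Using Chinese Remainder Theorem:
M = 5 × 23 = 115
M1 = 23, M2 = 5
y1 = 23^(-1) mod 5 = 2
y2 = 5^(-1) mod 23 = 14
x = (2×23×2 + 6×5×14) mod 115 = 52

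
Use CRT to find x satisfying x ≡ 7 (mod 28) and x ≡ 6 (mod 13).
175

Using Chinese Remainder Theorem:
M = 28 × 13 = 364
M1 = 13, M2 = 28
y1 = 13^(-1) mod 28 = 13
y2 = 28^(-1) mod 13 = 7
x = (7×13×13 + 6×28×7) mod 364 = 175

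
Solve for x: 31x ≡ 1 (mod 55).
16

gcd(31, 55) = 1, so the inverse exists.
Extended Euclidean algorithm on (55, 31):
55 = 1 × 31 + 24  ⟹  24 = (1)·55 + (-1)·31
31 = 1 × 24 + 7  ⟹  7 = (-1)·55 + (2)·31
24 = 3 × 7 + 3  ⟹  3 = (4)·55 + (-7)·31
7 = 2 × 3 + 1  ⟹  1 = (-9)·55 + (16)·31
So (16)·31 ≡ 1 (mod 55), i.e. 31^(-1) ≡ 16 (mod 55).
Check: 31 × 16 = 496 ≡ 1 (mod 55)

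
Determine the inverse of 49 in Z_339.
256

gcd(49, 339) = 1, so the inverse exists.
Extended Euclidean algorithm on (339, 49):
339 = 6 × 49 + 45  ⟹  45 = (1)·339 + (-6)·49
49 = 1 × 45 + 4  ⟹  4 = (-1)·339 + (7)·49
45 = 11 × 4 + 1  ⟹  1 = (12)·339 + (-83)·49
So (-83)·49 ≡ 1 (mod 339), i.e. 49^(-1) ≡ -83 ≡ 256 (mod 339).
Check: 49 × 256 = 12544 ≡ 1 (mod 339)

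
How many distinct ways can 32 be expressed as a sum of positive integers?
8349

p(n) counts ways to write n as a sum of positive integers (order ignored).
Euler's pentagonal recurrence: p(k) = p(k-1) + p(k-2) - p(k-5) - p(k-7) + p(k-12) + p(k-15) - ... (offsets j(3j∓1)/2, signs ++--, p(0)=1, p(<0)=0).
DP table for k = 0..31: p(0)=1, p(1)=1, p(2)=2, p(3)=3, p(4)=5, p(5)=7, p(6)=11, p(7)=15, p(8)=22, p(9)=30, p(10)=42, p(11)=56, p(12)=77, p(13)=101, p(14)=135, p(15)=176, p(16)=231, p(17)=297, p(18)=385, p(19)=490, p(20)=627, p(21)=792, p(22)=1002, p(23)=1255, p(24)=1575, p(25)=1958, p(26)=2436, p(27)=3010, p(28)=3718, p(29)=4565, p(30)=5604, p(31)=6842.
Final step: p(32) = p(31) + p(30) - p(27) - p(25) + p(20) + p(17) - p(10) - p(6)
= 6842 + 5604 - 3010 - 1958 + 627 + 297 - 42 - 11
= 8349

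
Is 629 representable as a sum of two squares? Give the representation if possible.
2² + 25² (a=2, b=25)

Factorization: 629 = 17 × 37
By Fermat: n is sum of two squares iff every prime p ≡ 3 (mod 4) appears to even power.
All primes ≡ 3 (mod 4) appear to even power.
Search a = 0, 1, 2, … for 629 - a² a perfect square: first hit at a = 2: 629 - 4 = 625 = 25².
629 = 2² + 25² = 4 + 625 ✓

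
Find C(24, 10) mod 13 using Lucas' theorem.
11

Using Lucas' theorem:
Write n=24 and k=10 in base 13:
n in base 13: [1, 11]
k in base 13: [0, 10]
C(24,10) mod 13 = ∏ C(n_i, k_i) mod 13
Digit binomials (mod 13): C(1,0) = 1; C(11,10) = 11
Product: 1 × 11 = 11 ≡ 11 (mod 13)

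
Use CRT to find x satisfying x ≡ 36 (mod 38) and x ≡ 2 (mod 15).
302

Using Chinese Remainder Theorem:
M = 38 × 15 = 570
M1 = 15, M2 = 38
y1 = 15^(-1) mod 38 = 33
y2 = 38^(-1) mod 15 = 2
x = (36×15×33 + 2×38×2) mod 570 = 302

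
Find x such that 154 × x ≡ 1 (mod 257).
252

gcd(154, 257) = 1, so the inverse exists.
Extended Euclidean algorithm on (257, 154):
257 = 1 × 154 + 103  ⟹  103 = (1)·257 + (-1)·154
154 = 1 × 103 + 51  ⟹  51 = (-1)·257 + (2)·154
103 = 2 × 51 + 1  ⟹  1 = (3)·257 + (-5)·154
So (-5)·154 ≡ 1 (mod 257), i.e. 154^(-1) ≡ -5 ≡ 252 (mod 257).
Check: 154 × 252 = 38808 ≡ 1 (mod 257)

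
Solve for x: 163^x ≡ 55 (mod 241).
137

Baby-step giant-step with step n = ⌈√241⌉ = 16.
Baby steps 163^j mod 241 (j:value) for j=0..15: 0:1, 1:163, 2:59, 3:218, 4:107, 5:89, 6:47, 7:190, 8:122, 9:124, 10:209, 11:86, 12:40, 13:13, 14:191, 15:44.
Giant-step multiplier: 163^(-16) ≡ 163^(240-16) = 163^224 ≡ 54 (mod 241).
Giant steps γ_i = 55·54^i mod 241: γ_0=55, γ_1=78, γ_2=115, γ_3=185, γ_4=109, γ_5=102, γ_6=206, γ_7=38, γ_8=124 (in table at j=9).
x = i·n + j = 8·16 + 9 = 137.
Check: 163^137 ≡ 55 (mod 241).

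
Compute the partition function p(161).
118159068427

p(n) counts ways to write n as a sum of positive integers (order ignored).
Euler's pentagonal recurrence: p(k) = p(k-1) + p(k-2) - p(k-5) - p(k-7) + p(k-12) + p(k-15) - ... (offsets j(3j∓1)/2, signs ++--, p(0)=1, p(<0)=0).
DP table for k = 0..160: p(0)=1, p(1)=1, p(2)=2, p(3)=3, p(4)=5, p(5)=7, p(6)=11, p(7)=15, p(8)=22, p(9)=30, p(10)=42, p(11)=56, p(12)=77, p(13)=101, p(14)=135, p(15)=176, p(16)=231, p(17)=297, p(18)=385, p(19)=490, p(20)=627, p(21)=792, p(22)=1002, p(23)=1255, p(24)=1575, p(25)=1958, p(26)=2436, p(27)=3010, p(28)=3718, p(29)=4565, p(30)=5604, p(31)=6842, p(32)=8349, p(33)=10143, p(34)=12310, p(35)=14883, p(36)=17977, p(37)=21637, p(38)=26015, p(39)=31185, p(40)=37338, p(41)=44583, p(42)=53174, p(43)=63261, p(44)=75175, p(45)=89134, p(46)=105558, p(47)=124754, p(48)=147273, p(49)=173525, p(50)=204226, p(51)=239943, p(52)=281589, p(53)=329931, p(54)=386155, p(55)=451276, p(56)=526823, p(57)=614154, p(58)=715220, p(59)=831820, p(60)=966467, p(61)=1121505, p(62)=1300156, p(63)=1505499, p(64)=1741630, p(65)=2012558, p(66)=2323520, p(67)=2679689, p(68)=3087735, p(69)=3554345, p(70)=4087968, p(71)=4697205, p(72)=5392783, p(73)=6185689, p(74)=7089500, p(75)=8118264, p(76)=9289091, p(77)=10619863, p(78)=12132164, p(79)=13848650, p(80)=15796476, p(81)=18004327, p(82)=20506255, p(83)=23338469, p(84)=26543660, p(85)=30167357, p(86)=34262962, p(87)=38887673, p(88)=44108109, p(89)=49995925, p(90)=56634173, p(91)=64112359, p(92)=72533807, p(93)=82010177, p(94)=92669720, p(95)=104651419, p(96)=118114304, p(97)=133230930, p(98)=150198136, p(99)=169229875, p(100)=190569292, p(101)=214481126, p(102)=241265379, p(103)=271248950, p(104)=304801365, p(105)=342325709, p(106)=384276336, p(107)=431149389, p(108)=483502844, p(109)=541946240, p(110)=607163746, p(111)=679903203, p(112)=761002156, p(113)=851376628, p(114)=952050665, p(115)=1064144451, p(116)=1188908248, p(117)=1327710076, p(118)=1482074143, p(119)=1653668665, p(120)=1844349560, p(121)=2056148051, p(122)=2291320912, p(123)=2552338241, p(124)=2841940500, p(125)=3163127352, p(126)=3519222692, p(127)=3913864295, p(128)=4351078600, p(129)=4835271870, p(130)=5371315400, p(131)=5964539504, p(132)=6620830889, p(133)=7346629512, p(134)=8149040695, p(135)=9035836076, p(136)=10015581680, p(137)=11097645016, p(138)=12292341831, p(139)=13610949895, p(140)=15065878135, p(141)=16670689208, p(142)=18440293320, p(143)=20390982757, p(144)=22540654445, p(145)=24908858009, p(146)=27517052599, p(147)=30388671978, p(148)=33549419497, p(149)=37027355200, p(150)=40853235313, p(151)=45060624582, p(152)=49686288421, p(153)=54770336324, p(154)=60356673280, p(155)=66493182097, p(156)=73232243759, p(157)=80630964769, p(158)=88751778802, p(159)=97662728555, p(160)=107438159466.
Final step: p(161) = p(160) + p(159) - p(156) - p(154) + p(149) + p(146) - p(139) - p(135) + p(126) + p(121) - p(110) - p(104) + p(91) + p(84) - p(69) - p(61) + p(44) + p(35) - p(16) - p(6)
= 107438159466 + 97662728555 - 73232243759 - 60356673280 + 37027355200 + 27517052599 - 13610949895 - 9035836076 + 3519222692 + 2056148051 - 607163746 - 304801365 + 64112359 + 26543660 - 3554345 - 1121505 + 75175 + 14883 - 231 - 11
= 118159068427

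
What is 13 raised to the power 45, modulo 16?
13

Repeated squaring. Binary of 45 = 101101.
13^1 ≡ 13 (mod 16); 13^2 ≡ 9 (mod 16); 13^4 ≡ 1 (mod 16); 13^8 ≡ 1 (mod 16); 13^16 ≡ 1 (mod 16); 13^32 ≡ 1 (mod 16)
13^45 = 13^1 × 13^4 × 13^8 × 13^32 ≡ 13 (mod 16)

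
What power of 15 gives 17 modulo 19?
14

Baby-step giant-step with step n = ⌈√19⌉ = 5.
Baby steps 15^j mod 19 (j:value) for j=0..4: 0:1, 1:15, 2:16, 3:12, 4:9.
Giant-step multiplier: 15^(-5) ≡ 15^(18-5) = 15^13 ≡ 10 (mod 19).
Giant steps γ_i = 17·10^i mod 19: γ_0=17, γ_1=18, γ_2=9 (in table at j=4).
x = i·n + j = 2·5 + 4 = 14.
Check: 15^14 ≡ 17 (mod 19).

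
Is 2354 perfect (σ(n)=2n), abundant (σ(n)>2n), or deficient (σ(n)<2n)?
deficient

Proper divisors of 2354: sum = 1 + 2 + 11 + 22 + 107 + 214 + 1177 = 1534
Since 1534 < 2354, 2354 is deficient.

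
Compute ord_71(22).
70

71 is prime, so ord(22) divides φ(71) = 70.
Divisors of 70: 1, 2, 5, 7, 10, 14, 35, 70.
Repeated squaring: 22^1 ≡ 22, 22^2 ≡ 58, 22^4 ≡ 27, 22^8 ≡ 19, 22^16 ≡ 6, 22^32 ≡ 36, 22^64 ≡ 18 (mod 71).
Test 22^d mod 71 for each divisor d in increasing order:
22^1 ≡ 22
22^2 ≡ 58
22^5 = 22^4·22^1 ≡ 26
22^7 = 22^4·22^2·22^1 ≡ 17
22^10 = 22^8·22^2 ≡ 37
22^14 = 22^8·22^4·22^2 ≡ 5
22^35 = 22^32·22^2·22^1 ≡ 70
22^70 = 22^64·22^4·22^2 ≡ 1  ← first divisor giving 1
The order is 70.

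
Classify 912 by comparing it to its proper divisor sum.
abundant

Proper divisors of 912: sum = 1 + 2 + 3 + 4 + 6 + 8 + 12 + 16 + ... + 152 + 228 + 304 + 456 (19 divisors) = 1568
Since 1568 > 912, 912 is abundant.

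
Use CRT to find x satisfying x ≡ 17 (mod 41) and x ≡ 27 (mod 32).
1083

Using Chinese Remainder Theorem:
M = 41 × 32 = 1312
M1 = 32, M2 = 41
y1 = 32^(-1) mod 41 = 9
y2 = 41^(-1) mod 32 = 25
x = (17×32×9 + 27×41×25) mod 1312 = 1083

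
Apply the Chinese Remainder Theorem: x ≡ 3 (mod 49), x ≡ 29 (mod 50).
1179

Using Chinese Remainder Theorem:
M = 49 × 50 = 2450
M1 = 50, M2 = 49
y1 = 50^(-1) mod 49 = 1
y2 = 49^(-1) mod 50 = 49
x = (3×50×1 + 29×49×49) mod 2450 = 1179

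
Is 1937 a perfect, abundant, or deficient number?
deficient

Proper divisors of 1937: sum = 1 + 13 + 149 = 163
Since 163 < 1937, 1937 is deficient.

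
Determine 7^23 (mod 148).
83

Repeated squaring. Binary of 23 = 10111.
7^1 ≡ 7 (mod 148); 7^2 ≡ 49 (mod 148); 7^4 ≡ 33 (mod 148); 7^8 ≡ 53 (mod 148); 7^16 ≡ 145 (mod 148)
7^23 = 7^1 × 7^2 × 7^4 × 7^16 ≡ 83 (mod 148)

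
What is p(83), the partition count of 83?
23338469

p(n) counts ways to write n as a sum of positive integers (order ignored).
Euler's pentagonal recurrence: p(k) = p(k-1) + p(k-2) - p(k-5) - p(k-7) + p(k-12) + p(k-15) - ... (offsets j(3j∓1)/2, signs ++--, p(0)=1, p(<0)=0).
DP table for k = 0..82: p(0)=1, p(1)=1, p(2)=2, p(3)=3, p(4)=5, p(5)=7, p(6)=11, p(7)=15, p(8)=22, p(9)=30, p(10)=42, p(11)=56, p(12)=77, p(13)=101, p(14)=135, p(15)=176, p(16)=231, p(17)=297, p(18)=385, p(19)=490, p(20)=627, p(21)=792, p(22)=1002, p(23)=1255, p(24)=1575, p(25)=1958, p(26)=2436, p(27)=3010, p(28)=3718, p(29)=4565, p(30)=5604, p(31)=6842, p(32)=8349, p(33)=10143, p(34)=12310, p(35)=14883, p(36)=17977, p(37)=21637, p(38)=26015, p(39)=31185, p(40)=37338, p(41)=44583, p(42)=53174, p(43)=63261, p(44)=75175, p(45)=89134, p(46)=105558, p(47)=124754, p(48)=147273, p(49)=173525, p(50)=204226, p(51)=239943, p(52)=281589, p(53)=329931, p(54)=386155, p(55)=451276, p(56)=526823, p(57)=614154, p(58)=715220, p(59)=831820, p(60)=966467, p(61)=1121505, p(62)=1300156, p(63)=1505499, p(64)=1741630, p(65)=2012558, p(66)=2323520, p(67)=2679689, p(68)=3087735, p(69)=3554345, p(70)=4087968, p(71)=4697205, p(72)=5392783, p(73)=6185689, p(74)=7089500, p(75)=8118264, p(76)=9289091, p(77)=10619863, p(78)=12132164, p(79)=13848650, p(80)=15796476, p(81)=18004327, p(82)=20506255.
Final step: p(83) = p(82) + p(81) - p(78) - p(76) + p(71) + p(68) - p(61) - p(57) + p(48) + p(43) - p(32) - p(26) + p(13) + p(6)
= 20506255 + 18004327 - 12132164 - 9289091 + 4697205 + 3087735 - 1121505 - 614154 + 147273 + 63261 - 8349 - 2436 + 101 + 11
= 23338469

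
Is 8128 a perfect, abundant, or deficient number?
perfect

Proper divisors of 8128: sum = 1 + 2 + 4 + 8 + 16 + 32 + 64 + 127 + 254 + 508 + 1016 + 2032 + 4064 = 8128
Since 8128 = 8128, 8128 is perfect.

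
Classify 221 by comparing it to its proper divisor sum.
deficient

Proper divisors of 221: sum = 1 + 13 + 17 = 31
Since 31 < 221, 221 is deficient.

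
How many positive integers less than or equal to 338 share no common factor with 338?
156

338 = 2 × 13^2
φ(n) = n × ∏(1 - 1/p) for each prime p dividing n
φ(338) = 338 × (1 - 1/2) × (1 - 1/13) = 156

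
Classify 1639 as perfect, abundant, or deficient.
deficient

Proper divisors of 1639: sum = 1 + 11 + 149 = 161
Since 161 < 1639, 1639 is deficient.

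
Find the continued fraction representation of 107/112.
[0; 1, 21, 2, 2]

Euclidean algorithm steps:
107 = 0 × 112 + 107
112 = 1 × 107 + 5
107 = 21 × 5 + 2
5 = 2 × 2 + 1
2 = 2 × 1 + 0
Continued fraction: [0; 1, 21, 2, 2]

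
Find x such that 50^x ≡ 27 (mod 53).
29

Baby-step giant-step with step n = ⌈√53⌉ = 8.
Baby steps 50^j mod 53 (j:value) for j=0..7: 0:1, 1:50, 2:9, 3:26, 4:28, 5:22, 6:40, 7:39.
Giant-step multiplier: 50^(-8) ≡ 50^(52-8) = 50^44 ≡ 24 (mod 53).
Giant steps γ_i = 27·24^i mod 53: γ_0=27, γ_1=12, γ_2=23, γ_3=22 (in table at j=5).
x = i·n + j = 3·8 + 5 = 29.
Check: 50^29 ≡ 27 (mod 53).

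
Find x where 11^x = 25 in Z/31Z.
20

Baby-step giant-step with step n = ⌈√31⌉ = 6.
Baby steps 11^j mod 31 (j:value) for j=0..5: 0:1, 1:11, 2:28, 3:29, 4:9, 5:6.
Giant-step multiplier: 11^(-6) ≡ 11^(30-6) = 11^24 ≡ 8 (mod 31).
Giant steps γ_i = 25·8^i mod 31: γ_0=25, γ_1=14, γ_2=19, γ_3=28 (in table at j=2).
x = i·n + j = 3·6 + 2 = 20.
Check: 11^20 ≡ 25 (mod 31).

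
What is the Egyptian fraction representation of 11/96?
1/9 + 1/288

Greedy algorithm:
11/96: ceiling(96/11) = 9, use 1/9
1/288: ceiling(288/1) = 288, use 1/288
Result: 11/96 = 1/9 + 1/288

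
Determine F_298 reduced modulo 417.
58

Matrix identity: Q^n = [[F_(n+1), F_n], [F_n, F_(n-1)]] with Q = [[1,1],[1,0]].
n = 298 = 100101010₂. Square-and-multiply, entries mod 417:
Q^1 = [[1,1],[1,0]]
Q^2 = (Q^1)² = [[2,1],[1,1]]
Q^4 = (Q^2)² = [[5,3],[3,2]]
Q^9 = (Q^4)²·Q = [[55,34],[34,21]]
Q^18 = (Q^9)² = [[11,82],[82,346]]
Q^37 = (Q^18)²·Q = [[257,173],[173,84]]
Q^74 = (Q^37)² = [[68,196],[196,289]]
Q^149 = (Q^74)²·Q = [[5,89],[89,333]]
Q^298 = (Q^149)² = [[23,58],[58,382]]
F_298 mod 417 = Q^298[0][1] = 58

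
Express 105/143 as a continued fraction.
[0; 1, 2, 1, 3, 4, 2]

Euclidean algorithm steps:
105 = 0 × 143 + 105
143 = 1 × 105 + 38
105 = 2 × 38 + 29
38 = 1 × 29 + 9
29 = 3 × 9 + 2
9 = 4 × 2 + 1
2 = 2 × 1 + 0
Continued fraction: [0; 1, 2, 1, 3, 4, 2]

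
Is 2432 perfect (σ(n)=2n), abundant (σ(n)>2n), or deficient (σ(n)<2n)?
abundant

Proper divisors of 2432: sum = 1 + 2 + 4 + 8 + 16 + 19 + 32 + 38 + 64 + 76 + 128 + 152 + 304 + 608 + 1216 = 2668
Since 2668 > 2432, 2432 is abundant.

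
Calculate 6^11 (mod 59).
38

Repeated squaring. Binary of 11 = 1011.
6^1 ≡ 6 (mod 59); 6^2 ≡ 36 (mod 59); 6^4 ≡ 57 (mod 59); 6^8 ≡ 4 (mod 59)
6^11 = 6^1 × 6^2 × 6^8 ≡ 38 (mod 59)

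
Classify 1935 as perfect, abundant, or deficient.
deficient

Proper divisors of 1935: sum = 1 + 3 + 5 + 9 + 15 + 43 + 45 + 129 + 215 + 387 + 645 = 1497
Since 1497 < 1935, 1935 is deficient.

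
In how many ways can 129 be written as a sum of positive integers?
4835271870

p(n) counts ways to write n as a sum of positive integers (order ignored).
Euler's pentagonal recurrence: p(k) = p(k-1) + p(k-2) - p(k-5) - p(k-7) + p(k-12) + p(k-15) - ... (offsets j(3j∓1)/2, signs ++--, p(0)=1, p(<0)=0).
DP table for k = 0..128: p(0)=1, p(1)=1, p(2)=2, p(3)=3, p(4)=5, p(5)=7, p(6)=11, p(7)=15, p(8)=22, p(9)=30, p(10)=42, p(11)=56, p(12)=77, p(13)=101, p(14)=135, p(15)=176, p(16)=231, p(17)=297, p(18)=385, p(19)=490, p(20)=627, p(21)=792, p(22)=1002, p(23)=1255, p(24)=1575, p(25)=1958, p(26)=2436, p(27)=3010, p(28)=3718, p(29)=4565, p(30)=5604, p(31)=6842, p(32)=8349, p(33)=10143, p(34)=12310, p(35)=14883, p(36)=17977, p(37)=21637, p(38)=26015, p(39)=31185, p(40)=37338, p(41)=44583, p(42)=53174, p(43)=63261, p(44)=75175, p(45)=89134, p(46)=105558, p(47)=124754, p(48)=147273, p(49)=173525, p(50)=204226, p(51)=239943, p(52)=281589, p(53)=329931, p(54)=386155, p(55)=451276, p(56)=526823, p(57)=614154, p(58)=715220, p(59)=831820, p(60)=966467, p(61)=1121505, p(62)=1300156, p(63)=1505499, p(64)=1741630, p(65)=2012558, p(66)=2323520, p(67)=2679689, p(68)=3087735, p(69)=3554345, p(70)=4087968, p(71)=4697205, p(72)=5392783, p(73)=6185689, p(74)=7089500, p(75)=8118264, p(76)=9289091, p(77)=10619863, p(78)=12132164, p(79)=13848650, p(80)=15796476, p(81)=18004327, p(82)=20506255, p(83)=23338469, p(84)=26543660, p(85)=30167357, p(86)=34262962, p(87)=38887673, p(88)=44108109, p(89)=49995925, p(90)=56634173, p(91)=64112359, p(92)=72533807, p(93)=82010177, p(94)=92669720, p(95)=104651419, p(96)=118114304, p(97)=133230930, p(98)=150198136, p(99)=169229875, p(100)=190569292, p(101)=214481126, p(102)=241265379, p(103)=271248950, p(104)=304801365, p(105)=342325709, p(106)=384276336, p(107)=431149389, p(108)=483502844, p(109)=541946240, p(110)=607163746, p(111)=679903203, p(112)=761002156, p(113)=851376628, p(114)=952050665, p(115)=1064144451, p(116)=1188908248, p(117)=1327710076, p(118)=1482074143, p(119)=1653668665, p(120)=1844349560, p(121)=2056148051, p(122)=2291320912, p(123)=2552338241, p(124)=2841940500, p(125)=3163127352, p(126)=3519222692, p(127)=3913864295, p(128)=4351078600.
Final step: p(129) = p(128) + p(127) - p(124) - p(122) + p(117) + p(114) - p(107) - p(103) + p(94) + p(89) - p(78) - p(72) + p(59) + p(52) - p(37) - p(29) + p(12) + p(3)
= 4351078600 + 3913864295 - 2841940500 - 2291320912 + 1327710076 + 952050665 - 431149389 - 271248950 + 92669720 + 49995925 - 12132164 - 5392783 + 831820 + 281589 - 21637 - 4565 + 77 + 3
= 4835271870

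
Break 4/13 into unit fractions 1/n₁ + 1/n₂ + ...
1/4 + 1/18 + 1/468

Greedy algorithm:
4/13: ceiling(13/4) = 4, use 1/4
3/52: ceiling(52/3) = 18, use 1/18
1/468: ceiling(468/1) = 468, use 1/468
Result: 4/13 = 1/4 + 1/18 + 1/468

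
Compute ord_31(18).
15

31 is prime, so ord(18) divides φ(31) = 30.
Divisors of 30: 1, 2, 3, 5, 6, 10, 15, 30.
Repeated squaring: 18^1 ≡ 18, 18^2 ≡ 14, 18^4 ≡ 10, 18^8 ≡ 7, 18^16 ≡ 18 (mod 31).
Test 18^d mod 31 for each divisor d in increasing order:
18^1 ≡ 18
18^2 ≡ 14
18^3 = 18^2·18^1 ≡ 4
18^5 = 18^4·18^1 ≡ 25
18^6 = 18^4·18^2 ≡ 16
18^10 = 18^8·18^2 ≡ 5
18^15 = 18^8·18^4·18^2·18^1 ≡ 1  ← first divisor giving 1
The order is 15.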